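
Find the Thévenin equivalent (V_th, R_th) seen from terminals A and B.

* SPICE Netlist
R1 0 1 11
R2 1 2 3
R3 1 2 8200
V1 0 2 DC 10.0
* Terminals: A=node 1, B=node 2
Step 1 — V_th is the open-circuit voltage V_A - V_B (nothing connected across the terminals).
Nodal analysis, taking node 2 as the 0 V reference.
Source V1 fixes V_0 = 10 V.
KCL at each unknown node (sum of currents leaving = 0; resistances in Ω):
  Node 1: (V_1 - 10)/11 + (V_1 - 0)/3 + (V_1 - 0)/8200 = 0
Collecting terms: 0.4244 × V_1 = 0.9091  =>  V_1 = 2.142 V
V_th = V_1 - V_2 = 2.142 - 0 = 2.142 V
Step 2 — R_th: zero the source — replace V1 by a short circuit (node 2 merges into node 0) — and find the resistance seen between A (node 1) and B (node 0).
Reduce the network between node 1 (A) and node 0 (B) by series/parallel combination:
  Rp1 = R1 ‖ R2 ‖ R3 (parallel, all between nodes 0 and 1) = 1/(1/11 + 1/3 + 1/8200) = 2.356 Ω
R_th = 2.356 Ω

Final answer: V_th = 2.142 V, R_th = 2.356 Ω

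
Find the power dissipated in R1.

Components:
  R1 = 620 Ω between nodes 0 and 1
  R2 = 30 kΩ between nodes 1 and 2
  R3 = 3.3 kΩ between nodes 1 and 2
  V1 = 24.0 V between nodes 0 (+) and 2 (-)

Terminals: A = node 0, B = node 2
Nodal analysis, taking node 2 as the 0 V reference.
Source V1 fixes V_0 = 24 V.
KCL at each unknown node (sum of currents leaving = 0; resistances in Ω):
  Node 1: (V_1 - 24)/620 + (V_1 - 0)/30000 + (V_1 - 0)/3300 = 0
Collecting terms: 0.001949 × V_1 = 0.03871  =>  V_1 = 19.86 V
I_R1 = (V_0 - V_1)/R1 = (24 - 19.86)/620 = 0.00668 A
P_R1 = I_R1² × R1 = (0.00668)² × 620 = 0.02766 W

Final answer: 0.02766 W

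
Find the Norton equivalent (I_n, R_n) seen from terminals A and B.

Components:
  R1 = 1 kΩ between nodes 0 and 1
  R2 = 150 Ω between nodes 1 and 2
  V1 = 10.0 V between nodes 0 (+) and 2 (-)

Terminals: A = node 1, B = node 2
Find the Thévenin equivalent first; then I_n = V_th/R_th and R_n = R_th.
Step 1 — V_th is the open-circuit voltage V_A - V_B (nothing connected across the terminals).
Nodal analysis, taking node 2 as the 0 V reference.
Source V1 fixes V_0 = 10 V.
KCL at each unknown node (sum of currents leaving = 0; resistances in Ω):
  Node 1: (V_1 - 10)/1000 + (V_1 - 0)/150 = 0
Collecting terms: 0.007667 × V_1 = 0.01  =>  V_1 = 1.304 V
V_th = V_1 - V_2 = 1.304 - 0 = 1.304 V
Step 2 — R_th: zero the source — replace V1 by a short circuit (node 2 merges into node 0) — and find the resistance seen between A (node 1) and B (node 0).
Reduce the network between node 1 (A) and node 0 (B) by series/parallel combination:
  Rp1 = R1 ‖ R2 (parallel, both between nodes 0 and 1) = 1/(1/1000 + 1/150) = 130.4 Ω
R_th = 130.4 Ω
I_n = V_th/R_th = 1.304/130.4 = 0.01 A, and R_n = R_th = 130.4 Ω

Final answer: I_n = 0.01 A, R_n = 130.4 Ω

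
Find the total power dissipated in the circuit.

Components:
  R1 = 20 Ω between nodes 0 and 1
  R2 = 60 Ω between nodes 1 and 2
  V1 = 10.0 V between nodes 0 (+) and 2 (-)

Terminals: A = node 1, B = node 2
Nodal analysis, taking node 2 as the 0 V reference.
Source V1 fixes V_0 = 10 V.
KCL at each unknown node (sum of currents leaving = 0; resistances in Ω):
  Node 1: (V_1 - 10)/20 + (V_1 - 0)/60 = 0
Collecting terms: 0.06667 × V_1 = 0.5  =>  V_1 = 7.5 V
Power in each resistor, P = (ΔV)²/R:
  P_R1 = (10 - 7.5)²/20 = 0.3125 W
  P_R2 = (7.5 - 0)²/60 = 0.9375 W
P_total = P_R1 + P_R2 = 1.25 W

Final answer: 1.25 W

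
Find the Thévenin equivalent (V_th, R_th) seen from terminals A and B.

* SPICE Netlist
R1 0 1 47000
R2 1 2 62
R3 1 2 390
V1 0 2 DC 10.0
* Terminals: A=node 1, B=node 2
Step 1 — V_th is the open-circuit voltage V_A - V_B (nothing connected across the terminals).
Nodal analysis, taking node 2 as the 0 V reference.
Source V1 fixes V_0 = 10 V.
KCL at each unknown node (sum of currents leaving = 0; resistances in Ω):
  Node 1: (V_1 - 10)/47000 + (V_1 - 0)/62 + (V_1 - 0)/390 = 0
Collecting terms: 0.01871 × V_1 = 0.0002128  =>  V_1 = 0.01137 V
V_th = V_1 - V_2 = 0.01137 - 0 = 0.01137 V
Step 2 — R_th: zero the source — replace V1 by a short circuit (node 2 merges into node 0) — and find the resistance seen between A (node 1) and B (node 0).
Reduce the network between node 1 (A) and node 0 (B) by series/parallel combination:
  Rp1 = R1 ‖ R2 ‖ R3 (parallel, all between nodes 0 and 1) = 1/(1/47000 + 1/62 + 1/390) = 53.43 Ω
R_th = 53.43 Ω

Final answer: V_th = 0.01137 V, R_th = 53.43 Ω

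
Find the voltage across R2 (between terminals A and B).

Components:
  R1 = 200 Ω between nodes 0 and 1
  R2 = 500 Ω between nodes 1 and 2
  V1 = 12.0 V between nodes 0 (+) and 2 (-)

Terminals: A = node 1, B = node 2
R1 and R2 are in series across V1 (node 0 → node 1 → node 2), and the output A–B is taken across R2, so this is a voltage divider.
Series current: I = V1/(R1 + R2) = 12/(200 + 500) = 12/700 = 0.01714 A
V_R2 = I × R2 = V1 × R2/(R1 + R2) = 12 × 500/700 = 8.571 V

Final answer: 8.571 V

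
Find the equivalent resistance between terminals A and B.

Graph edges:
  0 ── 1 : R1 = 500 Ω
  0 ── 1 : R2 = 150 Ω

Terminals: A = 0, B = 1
Reduce the network between node 0 (A) and node 1 (B) by series/parallel combination:
  Rp1 = R1 ‖ R2 (parallel, both between nodes 0 and 1) = 1/(1/500 + 1/150) = 115.4 Ω
R_eq = 115.4 Ω

Final answer: 115.4 Ω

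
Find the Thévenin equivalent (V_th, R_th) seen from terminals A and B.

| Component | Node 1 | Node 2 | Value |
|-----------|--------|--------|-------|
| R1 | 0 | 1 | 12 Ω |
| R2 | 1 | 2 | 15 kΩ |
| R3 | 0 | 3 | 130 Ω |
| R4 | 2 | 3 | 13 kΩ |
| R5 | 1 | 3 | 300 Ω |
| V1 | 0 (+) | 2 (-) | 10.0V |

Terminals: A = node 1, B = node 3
Step 1 — V_th is the open-circuit voltage V_A - V_B (nothing connected across the terminals).
Nodal analysis, taking node 2 as the 0 V reference.
Source V1 fixes V_0 = 10 V.
KCL at each unknown node (sum of currents leaving = 0; resistances in Ω):
  Node 1: (V_1 - 10)/12 + (V_1 - 0)/15000 + (V_1 - V_3)/300 = 0
  Node 3: (V_3 - 10)/130 + (V_3 - 0)/13000 + (V_3 - V_1)/300 = 0
Collecting terms (coefficients in siemens):
  0.08673·V_1 - 0.003333·V_3 = 0.8333
  0.0111·V_3 - 0.003333·V_1 = 0.07692
Determinant D = (0.08673)(0.0111) - (-0.003333)(-0.003333) = 0.0009519
V_1 = [(0.8333)(0.0111) - (-0.003333)(0.07692)]/D = 9.99 V
V_3 = [(0.08673)(0.07692) - (0.8333)(-0.003333)]/D = 9.928 V
V_th = V_1 - V_3 = 9.99 - 9.928 = 0.06196 V
Step 2 — R_th: zero the source — replace V1 by a short circuit (node 2 merges into node 0) — and find the resistance seen between A (node 1) and B (node 3).
Reduce the network between node 1 (A) and node 3 (B) by series/parallel combination:
  Rp1 = R1 ‖ R2 (parallel, both between nodes 0 and 1) = 1/(1/12 + 1/15000) = 11.99 Ω
  Rp2 = R3 ‖ R4 (parallel, both between nodes 0 and 3) = 1/(1/130 + 1/13000) = 128.7 Ω
  Rs1 = Rp1 + Rp2 (series, joined only at node 0) = 11.99 + 128.7 = 140.7 Ω
  Rp3 = R5 ‖ Rs1 (parallel, both between nodes 1 and 3) = 1/(1/300 + 1/140.7) = 95.78 Ω
R_th = 95.78 Ω

Final answer: V_th = 0.06196 V, R_th = 95.78 Ω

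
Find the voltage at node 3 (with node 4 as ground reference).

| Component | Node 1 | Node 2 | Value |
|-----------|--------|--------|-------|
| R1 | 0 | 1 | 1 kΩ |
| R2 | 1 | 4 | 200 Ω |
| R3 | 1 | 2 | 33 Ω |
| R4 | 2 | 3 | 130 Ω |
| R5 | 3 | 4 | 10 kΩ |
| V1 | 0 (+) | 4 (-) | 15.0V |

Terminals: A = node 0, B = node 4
Nodal analysis, taking node 4 as the 0 V reference.
Source V1 fixes V_0 = 15 V.
KCL at each unknown node (sum of currents leaving = 0; resistances in Ω):
  Node 1: (V_1 - 15)/1000 + (V_1 - 0)/200 + (V_1 - V_2)/33 = 0
  Node 2: (V_2 - V_1)/33 + (V_2 - V_3)/130 = 0
  Node 3: (V_3 - V_2)/130 + (V_3 - 0)/10000 = 0
Collecting terms (coefficients in siemens):
  0.0363·V_1 - 0.0303·V_2 = 0.015
  0.038·V_2 - 0.0303·V_1 - 0.007692·V_3 = 0
  0.007792·V_3 - 0.007692·V_2 = 0
Solving these 3 simultaneous equations (Gaussian elimination) gives:
  V_1 = 2.46 V, V_2 = 2.452 V, V_3 = 2.42 V
The requested potential is V_3 = 2.42 V.

Final answer: V_3 = 2.42 V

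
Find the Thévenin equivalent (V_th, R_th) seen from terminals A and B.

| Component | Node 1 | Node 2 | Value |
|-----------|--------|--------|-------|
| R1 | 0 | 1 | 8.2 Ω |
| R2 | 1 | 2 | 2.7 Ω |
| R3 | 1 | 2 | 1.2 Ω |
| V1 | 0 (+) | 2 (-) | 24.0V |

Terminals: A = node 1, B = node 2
Step 1 — V_th is the open-circuit voltage V_A - V_B (nothing connected across the terminals).
Nodal analysis, taking node 2 as the 0 V reference.
Source V1 fixes V_0 = 24 V.
KCL at each unknown node (sum of currents leaving = 0; resistances in Ω):
  Node 1: (V_1 - 24)/8.2 + (V_1 - 0)/2.7 + (V_1 - 0)/1.2 = 0
Collecting terms: 1.326 × V_1 = 2.927  =>  V_1 = 2.208 V
V_th = V_1 - V_2 = 2.208 - 0 = 2.208 V
Step 2 — R_th: zero the source — replace V1 by a short circuit (node 2 merges into node 0) — and find the resistance seen between A (node 1) and B (node 0).
Reduce the network between node 1 (A) and node 0 (B) by series/parallel combination:
  Rp1 = R1 ‖ R2 ‖ R3 (parallel, all between nodes 0 and 1) = 1/(1/8.2 + 1/2.7 + 1/1.2) = 0.7543 Ω
R_th = 0.7543 Ω

Final answer: V_th = 2.208 V, R_th = 0.7543 Ω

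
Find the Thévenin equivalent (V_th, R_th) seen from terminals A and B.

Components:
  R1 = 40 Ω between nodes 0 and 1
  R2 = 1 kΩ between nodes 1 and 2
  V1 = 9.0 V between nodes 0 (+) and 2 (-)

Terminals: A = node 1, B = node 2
Step 1 — V_th is the open-circuit voltage V_A - V_B (nothing connected across the terminals).
Nodal analysis, taking node 2 as the 0 V reference.
Source V1 fixes V_0 = 9 V.
KCL at each unknown node (sum of currents leaving = 0; resistances in Ω):
  Node 1: (V_1 - 9)/40 + (V_1 - 0)/1000 = 0
Collecting terms: 0.026 × V_1 = 0.225  =>  V_1 = 8.654 V
V_th = V_1 - V_2 = 8.654 - 0 = 8.654 V
Step 2 — R_th: zero the source — replace V1 by a short circuit (node 2 merges into node 0) — and find the resistance seen between A (node 1) and B (node 0).
Reduce the network between node 1 (A) and node 0 (B) by series/parallel combination:
  Rp1 = R1 ‖ R2 (parallel, both between nodes 0 and 1) = 1/(1/40 + 1/1000) = 38.46 Ω
R_th = 38.46 Ω

Final answer: V_th = 8.654 V, R_th = 38.46 Ω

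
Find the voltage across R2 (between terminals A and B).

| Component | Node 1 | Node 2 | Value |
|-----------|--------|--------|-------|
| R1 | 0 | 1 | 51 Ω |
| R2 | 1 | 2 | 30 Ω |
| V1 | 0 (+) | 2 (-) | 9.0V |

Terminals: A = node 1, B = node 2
R1 and R2 are in series across V1 (node 0 → node 1 → node 2), and the output A–B is taken across R2, so this is a voltage divider.
Series current: I = V1/(R1 + R2) = 9/(51 + 30) = 9/81 = 0.1111 A
V_R2 = I × R2 = V1 × R2/(R1 + R2) = 9 × 30/81 = 3.333 V

Final answer: 3.333 V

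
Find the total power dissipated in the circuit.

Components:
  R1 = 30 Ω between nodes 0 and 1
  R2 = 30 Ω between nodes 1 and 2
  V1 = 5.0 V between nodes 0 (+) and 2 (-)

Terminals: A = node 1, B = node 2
Nodal analysis, taking node 2 as the 0 V reference.
Source V1 fixes V_0 = 5 V.
KCL at each unknown node (sum of currents leaving = 0; resistances in Ω):
  Node 1: (V_1 - 5)/30 + (V_1 - 0)/30 = 0
Collecting terms: 0.06667 × V_1 = 0.1667  =>  V_1 = 2.5 V
Power in each resistor, P = (ΔV)²/R:
  P_R1 = (5 - 2.5)²/30 = 0.2083 W
  P_R2 = (2.5 - 0)²/30 = 0.2083 W
P_total = P_R1 + P_R2 = 0.4167 W

Final answer: 0.4167 W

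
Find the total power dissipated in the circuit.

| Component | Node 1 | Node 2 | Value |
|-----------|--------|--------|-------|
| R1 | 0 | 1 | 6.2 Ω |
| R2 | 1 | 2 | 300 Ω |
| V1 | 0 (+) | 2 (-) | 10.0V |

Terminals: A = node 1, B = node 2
Nodal analysis, taking node 2 as the 0 V reference.
Source V1 fixes V_0 = 10 V.
KCL at each unknown node (sum of currents leaving = 0; resistances in Ω):
  Node 1: (V_1 - 10)/6.2 + (V_1 - 0)/300 = 0
Collecting terms: 0.1646 × V_1 = 1.613  =>  V_1 = 9.798 V
Power in each resistor, P = (ΔV)²/R:
  P_R1 = (10 - 9.798)²/6.2 = 0.006613 W
  P_R2 = (9.798 - 0)²/300 = 0.32 W
P_total = P_R1 + P_R2 = 0.3266 W

Final answer: 0.3266 W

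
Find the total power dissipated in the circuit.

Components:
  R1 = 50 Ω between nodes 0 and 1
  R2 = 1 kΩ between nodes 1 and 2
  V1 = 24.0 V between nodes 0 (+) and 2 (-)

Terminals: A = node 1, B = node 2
Nodal analysis, taking node 2 as the 0 V reference.
Source V1 fixes V_0 = 24 V.
KCL at each unknown node (sum of currents leaving = 0; resistances in Ω):
  Node 1: (V_1 - 24)/50 + (V_1 - 0)/1000 = 0
Collecting terms: 0.021 × V_1 = 0.48  =>  V_1 = 22.86 V
Power in each resistor, P = (ΔV)²/R:
  P_R1 = (24 - 22.86)²/50 = 0.02612 W
  P_R2 = (22.86 - 0)²/1000 = 0.5224 W
P_total = P_R1 + P_R2 = 0.5486 W

Final answer: 0.5486 W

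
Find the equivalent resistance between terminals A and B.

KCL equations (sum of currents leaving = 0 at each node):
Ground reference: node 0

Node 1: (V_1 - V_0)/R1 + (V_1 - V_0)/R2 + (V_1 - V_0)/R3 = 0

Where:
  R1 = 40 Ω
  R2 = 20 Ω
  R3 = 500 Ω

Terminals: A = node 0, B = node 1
Reduce the network between node 0 (A) and node 1 (B) by series/parallel combination:
  Rp1 = R1 ‖ R2 ‖ R3 (parallel, all between nodes 0 and 1) = 1/(1/40 + 1/20 + 1/500) = 12.99 Ω
R_eq = 12.99 Ω

Final answer: 12.99 Ω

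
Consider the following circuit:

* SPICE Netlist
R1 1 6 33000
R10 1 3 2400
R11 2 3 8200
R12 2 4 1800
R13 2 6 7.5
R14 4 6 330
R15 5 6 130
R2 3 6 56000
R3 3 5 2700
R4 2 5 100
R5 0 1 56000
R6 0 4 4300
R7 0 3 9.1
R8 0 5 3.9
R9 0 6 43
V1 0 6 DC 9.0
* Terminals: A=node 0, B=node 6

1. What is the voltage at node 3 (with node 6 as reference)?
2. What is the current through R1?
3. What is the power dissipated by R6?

Nodal analysis, taking node 6 as the 0 V reference.
Source V1 fixes V_0 = 9 V.
KCL at each unknown node (sum of currents leaving = 0; resistances in Ω):
  Node 1: (V_1 - 0)/33000 + (V_1 - 9)/56000 + (V_1 - V_3)/2400 = 0
  Node 2: (V_2 - V_5)/100 + (V_2 - V_3)/8200 + (V_2 - V_4)/1800 + (V_2 - 0)/7.5 = 0
  Node 3: (V_3 - 0)/56000 + (V_3 - V_5)/2700 + (V_3 - 9)/9.1 + (V_3 - V_1)/2400 + (V_3 - V_2)/8200 = 0
  Node 4: (V_4 - 9)/4300 + (V_4 - V_2)/1800 + (V_4 - 0)/330 = 0
  Node 5: (V_5 - V_3)/2700 + (V_5 - V_2)/100 + (V_5 - 9)/3.9 + (V_5 - 0)/130 = 0
Collecting terms (coefficients in siemens):
  0.0004648·V_1 - 0.0004167·V_3 = 0.0001607
  0.144·V_2 - 0.000122·V_3 - 0.0005556·V_4 - 0.01·V_5 = 0
  0.1108·V_3 - 0.0004167·V_1 - 0.000122·V_2 - 0.0003704·V_5 = 0.989
  0.003818·V_4 - 0.0005556·V_2 = 0.002093
  0.2745·V_5 - 0.01·V_2 - 0.0003704·V_3 = 2.308
Solving these 5 simultaneous equations (Gaussian elimination) gives:
  V_1 = 8.4 V, V_2 = 0.5962 V, V_3 = 8.985 V, V_4 = 0.6349 V
  V_5 = 8.442 V
Part 1:
  Read off the nodal solution: V_3 = 8.985 V
Part 2:
  I_R1 = (V_1 - V_6)/R1 = (8.4 - 0)/33000 = 0.0002545 A
  Magnitude: I_R1 = 0.0002545 A
Part 3:
  I_R6 = (V_0 - V_4)/R6 = (9 - 0.6349)/4300 = 0.001945 A
  P_R6 = I_R6² × R6 = (0.001945)² × 4300 = 0.01627 W

Final answers:
1. V_3 = 8.985 V
2. I_R1 = 0.0002545 A
3. P_R6 = 0.01627 W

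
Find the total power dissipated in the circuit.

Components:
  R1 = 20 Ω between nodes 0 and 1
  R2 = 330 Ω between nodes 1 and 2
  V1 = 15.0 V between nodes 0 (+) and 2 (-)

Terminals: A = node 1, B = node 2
Nodal analysis, taking node 2 as the 0 V reference.
Source V1 fixes V_0 = 15 V.
KCL at each unknown node (sum of currents leaving = 0; resistances in Ω):
  Node 1: (V_1 - 15)/20 + (V_1 - 0)/330 = 0
Collecting terms: 0.05303 × V_1 = 0.75  =>  V_1 = 14.14 V
Power in each resistor, P = (ΔV)²/R:
  P_R1 = (15 - 14.14)²/20 = 0.03673 W
  P_R2 = (14.14 - 0)²/330 = 0.6061 W
P_total = P_R1 + P_R2 = 0.6429 W

Final answer: 0.6429 W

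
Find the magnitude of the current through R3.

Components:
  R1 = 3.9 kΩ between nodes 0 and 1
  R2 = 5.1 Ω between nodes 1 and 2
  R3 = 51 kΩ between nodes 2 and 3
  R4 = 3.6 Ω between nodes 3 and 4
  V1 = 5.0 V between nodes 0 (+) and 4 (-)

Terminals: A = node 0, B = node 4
Nodal analysis, taking node 4 as the 0 V reference.
Source V1 fixes V_0 = 5 V.
KCL at each unknown node (sum of currents leaving = 0; resistances in Ω):
  Node 1: (V_1 - 5)/3900 + (V_1 - V_2)/5.1 = 0
  Node 2: (V_2 - V_1)/5.1 + (V_2 - V_3)/51000 = 0
  Node 3: (V_3 - V_2)/51000 + (V_3 - 0)/3.6 = 0
Collecting terms (coefficients in siemens):
  0.1963·V_1 - 0.1961·V_2 = 0.001282
  0.1961·V_2 - 0.1961·V_1 - 0.00001961·V_3 = 0
  0.2778·V_3 - 0.00001961·V_2 = 0
Solving these 3 simultaneous equations (Gaussian elimination) gives:
  V_1 = 4.645 V, V_2 = 4.644 V, V_3 = 0.0003278 V
I_R3 = (V_2 - V_3)/R3 = (4.644 - 0.0003278)/51000 = 0.00009106 A
|I_R3| = 0.00009106 A

Final answer: |I_R3| = 9.106e-05 A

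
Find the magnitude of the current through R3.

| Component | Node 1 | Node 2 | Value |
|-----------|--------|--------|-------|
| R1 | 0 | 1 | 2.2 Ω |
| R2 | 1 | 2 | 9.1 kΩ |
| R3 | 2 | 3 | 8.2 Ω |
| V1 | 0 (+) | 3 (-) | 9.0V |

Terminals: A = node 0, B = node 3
Nodal analysis, taking node 3 as the 0 V reference.
Source V1 fixes V_0 = 9 V.
KCL at each unknown node (sum of currents leaving = 0; resistances in Ω):
  Node 1: (V_1 - 9)/2.2 + (V_1 - V_2)/9100 = 0
  Node 2: (V_2 - V_1)/9100 + (V_2 - 0)/8.2 = 0
Collecting terms (coefficients in siemens):
  0.4547·V_1 - 0.0001099·V_2 = 4.091
  0.1221·V_2 - 0.0001099·V_1 = 0
Determinant D = (0.4547)(0.1221) - (-0.0001099)(-0.0001099) = 0.0555
V_1 = [(4.091)(0.1221) - (-0.0001099)(0)]/D = 8.998 V
V_2 = [(0.4547)(0) - (4.091)(-0.0001099)]/D = 0.008101 V
I_R3 = (V_2 - V_3)/R3 = (0.008101 - 0)/8.2 = 0.0009879 A
|I_R3| = 0.0009879 A

Final answer: |I_R3| = 0.0009879 A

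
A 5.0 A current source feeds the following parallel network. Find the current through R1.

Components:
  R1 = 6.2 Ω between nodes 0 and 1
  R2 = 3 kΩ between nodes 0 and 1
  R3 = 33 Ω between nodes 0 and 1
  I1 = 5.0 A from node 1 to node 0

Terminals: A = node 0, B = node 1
All resistors sit directly between nodes 0 and 1, so they are in parallel and share one voltage V; the full source current 5 A splits among them.
1/R_par = 1/6.2 + 1/3000 + 1/33 = 0.1919 S  =>  R_par = 5.21 Ω
V = I × R_par = 5 × 5.21 = 26.05 V
I_R1 = V/R1 = 26.05/6.2 = 4.202 A

Final answer: 4.202 A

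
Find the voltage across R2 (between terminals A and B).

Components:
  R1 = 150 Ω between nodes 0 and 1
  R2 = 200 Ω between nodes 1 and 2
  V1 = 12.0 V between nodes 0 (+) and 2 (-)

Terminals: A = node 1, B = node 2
R1 and R2 are in series across V1 (node 0 → node 1 → node 2), and the output A–B is taken across R2, so this is a voltage divider.
Series current: I = V1/(R1 + R2) = 12/(150 + 200) = 12/350 = 0.03429 A
V_R2 = I × R2 = V1 × R2/(R1 + R2) = 12 × 200/350 = 6.857 V

Final answer: 6.857 V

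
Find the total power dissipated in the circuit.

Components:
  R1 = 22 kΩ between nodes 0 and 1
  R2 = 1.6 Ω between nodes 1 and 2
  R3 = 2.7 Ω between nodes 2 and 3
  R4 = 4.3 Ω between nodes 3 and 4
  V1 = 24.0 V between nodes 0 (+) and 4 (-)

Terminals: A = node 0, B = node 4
Nodal analysis, taking node 4 as the 0 V reference.
Source V1 fixes V_0 = 24 V.
KCL at each unknown node (sum of currents leaving = 0; resistances in Ω):
  Node 1: (V_1 - 24)/22000 + (V_1 - V_2)/1.6 = 0
  Node 2: (V_2 - V_1)/1.6 + (V_2 - V_3)/2.7 = 0
  Node 3: (V_3 - V_2)/2.7 + (V_3 - 0)/4.3 = 0
Collecting terms (coefficients in siemens):
  0.625·V_1 - 0.625·V_2 = 0.001091
  0.9954·V_2 - 0.625·V_1 - 0.3704·V_3 = 0
  0.6029·V_3 - 0.3704·V_2 = 0
Solving these 3 simultaneous equations (Gaussian elimination) gives:
  V_1 = 0.009378 V, V_2 = 0.007633 V, V_3 = 0.004689 V
Power in each resistor, P = (ΔV)²/R:
  P_R1 = (24 - 0.009378)²/22000 = 0.02616 W
  P_R2 = (0.009378 - 0.007633)²/1.6 = 0.000001903 W
  P_R3 = (0.007633 - 0.004689)²/2.7 = 0.000003211 W
  P_R4 = (0.004689 - 0)²/4.3 = 0.000005113 W
P_total = P_R1 + P_R2 + P_R3 + P_R4 = 0.02617 W

Final answer: 0.02617 W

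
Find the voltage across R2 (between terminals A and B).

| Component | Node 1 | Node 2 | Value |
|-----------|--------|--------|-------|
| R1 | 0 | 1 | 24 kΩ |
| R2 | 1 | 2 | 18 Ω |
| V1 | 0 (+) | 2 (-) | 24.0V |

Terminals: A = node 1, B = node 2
R1 and R2 are in series across V1 (node 0 → node 1 → node 2), and the output A–B is taken across R2, so this is a voltage divider.
Series current: I = V1/(R1 + R2) = 24/(24000 + 18) = 24/24020 = 0.0009993 A
V_R2 = I × R2 = V1 × R2/(R1 + R2) = 24 × 18/24020 = 0.01799 V

Final answer: 0.01799 V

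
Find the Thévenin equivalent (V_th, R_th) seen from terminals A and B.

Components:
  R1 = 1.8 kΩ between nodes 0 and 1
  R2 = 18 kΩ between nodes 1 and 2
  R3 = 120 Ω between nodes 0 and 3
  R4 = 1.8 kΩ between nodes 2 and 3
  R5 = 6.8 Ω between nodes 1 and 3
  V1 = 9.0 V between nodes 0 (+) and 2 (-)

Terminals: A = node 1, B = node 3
Step 1 — V_th is the open-circuit voltage V_A - V_B (nothing connected across the terminals).
Nodal analysis, taking node 2 as the 0 V reference.
Source V1 fixes V_0 = 9 V.
KCL at each unknown node (sum of currents leaving = 0; resistances in Ω):
  Node 1: (V_1 - 9)/1800 + (V_1 - 0)/18000 + (V_1 - V_3)/6.8 = 0
  Node 3: (V_3 - 9)/120 + (V_3 - 0)/1800 + (V_3 - V_1)/6.8 = 0
Collecting terms (coefficients in siemens):
  0.1477·V_1 - 0.1471·V_3 = 0.005
  0.1559·V_3 - 0.1471·V_1 = 0.075
Determinant D = (0.1477)(0.1559) - (-0.1471)(-0.1471) = 0.001402
V_1 = [(0.005)(0.1559) - (-0.1471)(0.075)]/D = 8.42 V
V_3 = [(0.1477)(0.075) - (0.005)(-0.1471)]/D = 8.421 V
V_th = V_1 - V_3 = 8.42 - 8.421 = -0.0009903 V
Step 2 — R_th: zero the source — replace V1 by a short circuit (node 2 merges into node 0) — and find the resistance seen between A (node 1) and B (node 3).
Reduce the network between node 1 (A) and node 3 (B) by series/parallel combination:
  Rp1 = R1 ‖ R2 (parallel, both between nodes 0 and 1) = 1/(1/1800 + 1/18000) = 1636 Ω
  Rp2 = R3 ‖ R4 (parallel, both between nodes 0 and 3) = 1/(1/120 + 1/1800) = 112.5 Ω
  Rs1 = Rp1 + Rp2 (series, joined only at node 0) = 1636 + 112.5 = 1749 Ω
  Rp3 = R5 ‖ Rs1 (parallel, both between nodes 1 and 3) = 1/(1/6.8 + 1/1749) = 6.774 Ω
R_th = 6.774 Ω

Final answer: V_th = -0.0009903 V, R_th = 6.774 Ω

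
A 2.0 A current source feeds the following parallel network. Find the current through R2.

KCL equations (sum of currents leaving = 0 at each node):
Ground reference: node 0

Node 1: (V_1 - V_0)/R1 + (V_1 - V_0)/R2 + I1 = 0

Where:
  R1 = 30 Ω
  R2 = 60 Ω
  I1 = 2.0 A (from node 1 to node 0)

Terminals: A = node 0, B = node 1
All resistors sit directly between nodes 0 and 1, so they are in parallel and share one voltage V; the full source current 2 A splits among them.
1/R_par = 1/30 + 1/60 = 0.05 S  =>  R_par = 20 Ω
V = I × R_par = 2 × 20 = 40 V
I_R2 = V/R2 = 40/60 = 0.6667 A

Final answer: 0.6667 A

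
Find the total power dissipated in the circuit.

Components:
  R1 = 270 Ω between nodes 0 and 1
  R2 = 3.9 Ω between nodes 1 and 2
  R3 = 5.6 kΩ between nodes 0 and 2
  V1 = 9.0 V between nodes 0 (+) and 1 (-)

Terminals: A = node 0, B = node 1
Nodal analysis, taking node 1 as the 0 V reference.
Source V1 fixes V_0 = 9 V.
KCL at each unknown node (sum of currents leaving = 0; resistances in Ω):
  Node 2: (V_2 - 0)/3.9 + (V_2 - 9)/5600 = 0
Collecting terms: 0.2566 × V_2 = 0.001607  =>  V_2 = 0.006263 V
Power in each resistor, P = (ΔV)²/R:
  P_R1 = (9 - 0)²/270 = 0.3 W
  P_R2 = (0 - 0.006263)²/3.9 = 0.00001006 W
  P_R3 = (9 - 0.006263)²/5600 = 0.01444 W
P_total = P_R1 + P_R2 + P_R3 = 0.3145 W

Final answer: 0.3145 W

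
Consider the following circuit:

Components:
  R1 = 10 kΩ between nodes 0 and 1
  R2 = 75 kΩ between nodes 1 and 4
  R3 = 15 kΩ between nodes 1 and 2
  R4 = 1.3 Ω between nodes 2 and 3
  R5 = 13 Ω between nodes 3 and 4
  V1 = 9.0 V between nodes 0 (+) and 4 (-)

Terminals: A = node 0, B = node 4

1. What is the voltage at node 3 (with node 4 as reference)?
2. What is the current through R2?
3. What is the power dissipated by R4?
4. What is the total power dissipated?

Nodal analysis, taking node 4 as the 0 V reference.
Source V1 fixes V_0 = 9 V.
KCL at each unknown node (sum of currents leaving = 0; resistances in Ω):
  Node 1: (V_1 - 9)/10000 + (V_1 - 0)/75000 + (V_1 - V_2)/15000 = 0
  Node 2: (V_2 - V_1)/15000 + (V_2 - V_3)/1.3 = 0
  Node 3: (V_3 - V_2)/1.3 + (V_3 - 0)/13 = 0
Collecting terms (coefficients in siemens):
  0.00018·V_1 - 0.00006667·V_2 = 0.0009
  0.7693·V_2 - 0.00006667·V_1 - 0.7692·V_3 = 0
  0.8462·V_3 - 0.7692·V_2 = 0
Solving these 3 simultaneous equations (Gaussian elimination) gives:
  V_1 = 5.002 V, V_2 = 0.004764 V, V_3 = 0.004331 V
Part 1:
  Read off the nodal solution: V_3 = 0.004331 V
Part 2:
  I_R2 = (V_1 - V_4)/R2 = (5.002 - 0)/75000 = 0.00006669 A
  Magnitude: I_R2 = 0.00006669 A
Part 3:
  I_R4 = (V_2 - V_3)/R4 = (0.004764 - 0.004331)/1.3 = 0.0003331 A
  P_R4 = I_R4² × R4 = (0.0003331)² × 1.3 = 0.0000001443 W
Part 4:
  Power in each resistor, P = (ΔV)²/R:
    P_R1 = (9 - 5.002)²/10000 = 0.001599 W
    P_R2 = (5.002 - 0)²/75000 = 0.0003336 W
    P_R3 = (5.002 - 0.004764)²/15000 = 0.001665 W
    P_R4 = (0.004764 - 0.004331)²/1.3 = 0.0000001443 W
    P_R5 = (0.004331 - 0)²/13 = 0.000001443 W
  P_total = P_R1 + P_R2 + P_R3 + P_R4 + P_R5 = 0.003598 W

Final answers:
1. V_3 = 0.004331 V
2. I_R2 = 6.669e-05 A
3. P_R4 = 1.443e-07 W
4. P_total = 0.003598 W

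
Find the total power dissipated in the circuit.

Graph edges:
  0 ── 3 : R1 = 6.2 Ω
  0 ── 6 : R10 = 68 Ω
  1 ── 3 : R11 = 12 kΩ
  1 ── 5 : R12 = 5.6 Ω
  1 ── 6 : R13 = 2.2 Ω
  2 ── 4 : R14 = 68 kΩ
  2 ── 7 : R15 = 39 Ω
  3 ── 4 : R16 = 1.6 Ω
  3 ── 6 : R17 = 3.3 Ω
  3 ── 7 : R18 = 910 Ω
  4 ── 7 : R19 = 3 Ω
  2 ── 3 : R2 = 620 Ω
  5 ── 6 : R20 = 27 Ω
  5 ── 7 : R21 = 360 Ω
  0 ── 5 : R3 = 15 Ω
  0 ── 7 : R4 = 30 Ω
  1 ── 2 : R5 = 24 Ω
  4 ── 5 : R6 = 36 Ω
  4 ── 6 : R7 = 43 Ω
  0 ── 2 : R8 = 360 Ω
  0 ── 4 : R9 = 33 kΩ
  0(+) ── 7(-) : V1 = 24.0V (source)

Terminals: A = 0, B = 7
Nodal analysis, taking node 7 as the 0 V reference.
Source V1 fixes V_0 = 24 V.
KCL at each unknown node (sum of currents leaving = 0; resistances in Ω):
  Node 1: (V_1 - V_2)/24 + (V_1 - V_3)/12000 + (V_1 - V_5)/5.6 + (V_1 - V_6)/2.2 = 0
  Node 2: (V_2 - V_3)/620 + (V_2 - V_1)/24 + (V_2 - 24)/360 + (V_2 - V_4)/68000 + (V_2 - 0)/39 = 0
  Node 3: (V_3 - 24)/6.2 + (V_3 - V_2)/620 + (V_3 - V_1)/12000 + (V_3 - V_4)/1.6 + (V_3 - V_6)/3.3 + (V_3 - 0)/910 = 0
  Node 4: (V_4 - V_5)/36 + (V_4 - V_6)/43 + (V_4 - 24)/33000 + (V_4 - V_2)/68000 + (V_4 - V_3)/1.6 + (V_4 - 0)/3 = 0
  Node 5: (V_5 - 24)/15 + (V_5 - V_4)/36 + (V_5 - V_1)/5.6 + (V_5 - V_6)/27 + (V_5 - 0)/360 = 0
  Node 6: (V_6 - V_4)/43 + (V_6 - 24)/68 + (V_6 - V_1)/2.2 + (V_6 - V_3)/3.3 + (V_6 - V_5)/27 = 0
Collecting terms (coefficients in siemens):
  0.6749·V_1 - 0.04167·V_2 - 0.00008333·V_3 - 0.1786·V_5 - 0.4545·V_6 = 0
  0.07171·V_2 - 0.04167·V_1 - 0.001613·V_3 - 0.00001471·V_4 = 0.06667
  1.092·V_3 - 0.00008333·V_1 - 0.001613·V_2 - 0.625·V_4 - 0.303·V_6 = 3.871
  1.009·V_4 - 0.00001471·V_2 - 0.625·V_3 - 0.02778·V_5 - 0.02326·V_6 = 0.0007273
  0.3128·V_5 - 0.1786·V_1 - 0.02778·V_4 - 0.03704·V_6 = 1.6
  0.8326·V_6 - 0.4545·V_1 - 0.303·V_3 - 0.02326·V_4 - 0.03704·V_5 = 0.3529
Solving these 6 simultaneous equations (Gaussian elimination) gives:
  V_1 = 12.74 V, V_2 = 8.594 V, V_3 = 11.46 V, V_4 = 7.78 V
  V_5 = 14.55 V, V_6 = 12.42 V
Power in each resistor, P = (ΔV)²/R:
  P_R1 = (24 - 11.46)²/6.2 = 25.38 W
  P_R2 = (8.594 - 11.46)²/620 = 0.01321 W
  P_R3 = (24 - 14.55)²/15 = 5.953 W
  P_R4 = (24 - 0)²/30 = 19.2 W
  P_R5 = (12.74 - 8.594)²/24 = 0.7179 W
  P_R6 = (7.78 - 14.55)²/36 = 1.273 W
  P_R7 = (7.78 - 12.42)²/43 = 0.4997 W
  P_R8 = (24 - 8.594)²/360 = 0.6593 W
  P_R9 = (24 - 7.78)²/33000 = 0.007972 W
  P_R10 = (24 - 12.42)²/68 = 1.973 W
  P_R11 = (12.74 - 11.46)²/12000 = 0.0001384 W
  P_R12 = (12.74 - 14.55)²/5.6 = 0.5822 W
  P_R13 = (12.74 - 12.42)²/2.2 = 0.04909 W
  P_R14 = (8.594 - 7.78)²/68000 = 0.000009729 W
  P_R15 = (8.594 - 0)²/39 = 1.894 W
  P_R16 = (11.46 - 7.78)²/1.6 = 8.443 W
  P_R17 = (11.46 - 12.42)²/3.3 = 0.2794 W
  P_R18 = (11.46 - 0)²/910 = 0.1442 W
  P_R19 = (7.78 - 0)²/3 = 20.18 W
  P_R20 = (14.55 - 12.42)²/27 = 0.1687 W
  P_R21 = (14.55 - 0)²/360 = 0.5881 W
P_total = P_R1 + P_R2 + P_R3 + P_R4 + P_R5 + P_R6 + P_R7 + P_R8 + P_R9 + P_R10 + P_R11 + P_R12 + P_R13 + P_R14 + P_R15 + P_R16 + P_R17 + P_R18 + P_R19 + P_R20 + P_R21 = 88 W

Final answer: 88 W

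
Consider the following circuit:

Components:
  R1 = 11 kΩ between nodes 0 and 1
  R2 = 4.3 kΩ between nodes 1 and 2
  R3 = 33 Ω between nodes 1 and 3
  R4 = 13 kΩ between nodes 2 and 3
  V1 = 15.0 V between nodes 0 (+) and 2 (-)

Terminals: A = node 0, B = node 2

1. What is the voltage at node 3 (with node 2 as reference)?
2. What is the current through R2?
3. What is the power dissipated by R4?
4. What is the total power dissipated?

Nodal analysis, taking node 2 as the 0 V reference.
Source V1 fixes V_0 = 15 V.
KCL at each unknown node (sum of currents leaving = 0; resistances in Ω):
  Node 1: (V_1 - 15)/11000 + (V_1 - 0)/4300 + (V_1 - V_3)/33 = 0
  Node 3: (V_3 - V_1)/33 + (V_3 - 0)/13000 = 0
Collecting terms (coefficients in siemens):
  0.03063·V_1 - 0.0303·V_3 = 0.001364
  0.03038·V_3 - 0.0303·V_1 = 0
Determinant D = (0.03063)(0.03038) - (-0.0303)(-0.0303) = 0.00001216
V_1 = [(0.001364)(0.03038) - (-0.0303)(0)]/D = 3.407 V
V_3 = [(0.03063)(0) - (0.001364)(-0.0303)]/D = 3.399 V
Part 1:
  Read off the nodal solution: V_3 = 3.399 V
Part 2:
  I_R2 = (V_1 - V_2)/R2 = (3.407 - 0)/4300 = 0.0007924 A
  Magnitude: I_R2 = 0.0007924 A
Part 3:
  I_R4 = (V_2 - V_3)/R4 = (0 - 3.399)/13000 = -0.0002614 A
  P_R4 = I_R4² × R4 = (-0.0002614)² × 13000 = 0.0008886 W
Part 4:
  Power in each resistor, P = (ΔV)²/R:
    P_R1 = (15 - 3.407)²/11000 = 0.01222 W
    P_R2 = (3.407 - 0)²/4300 = 0.0027 W
    P_R3 = (3.407 - 3.399)²/33 = 0.000002256 W
    P_R4 = (0 - 3.399)²/13000 = 0.0008886 W
  P_total = P_R1 + P_R2 + P_R3 + P_R4 = 0.01581 W

Final answers:
1. V_3 = 3.399 V
2. I_R2 = 0.0007924 A
3. P_R4 = 0.0008886 W
4. P_total = 0.01581 W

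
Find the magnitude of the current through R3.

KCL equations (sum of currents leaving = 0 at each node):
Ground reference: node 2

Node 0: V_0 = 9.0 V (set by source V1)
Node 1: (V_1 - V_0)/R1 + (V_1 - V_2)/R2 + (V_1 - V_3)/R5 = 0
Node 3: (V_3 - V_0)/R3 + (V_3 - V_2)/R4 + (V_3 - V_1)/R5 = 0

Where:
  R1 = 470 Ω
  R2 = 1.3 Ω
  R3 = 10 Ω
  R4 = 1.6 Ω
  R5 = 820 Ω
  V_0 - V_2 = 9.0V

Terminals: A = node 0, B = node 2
Nodal analysis, taking node 2 as the 0 V reference.
Source V1 fixes V_0 = 9 V.
KCL at each unknown node (sum of currents leaving = 0; resistances in Ω):
  Node 1: (V_1 - 9)/470 + (V_1 - 0)/1.3 + (V_1 - V_3)/820 = 0
  Node 3: (V_3 - 9)/10 + (V_3 - 0)/1.6 + (V_3 - V_1)/820 = 0
Collecting terms (coefficients in siemens):
  0.7726·V_1 - 0.00122·V_3 = 0.01915
  0.7262·V_3 - 0.00122·V_1 = 0.9
Determinant D = (0.7726)(0.7262) - (-0.00122)(-0.00122) = 0.5611
V_1 = [(0.01915)(0.7262) - (-0.00122)(0.9)]/D = 0.02674 V
V_3 = [(0.7726)(0.9) - (0.01915)(-0.00122)]/D = 1.239 V
I_R3 = (V_0 - V_3)/R3 = (9 - 1.239)/10 = 0.7761 A
|I_R3| = 0.7761 A

Final answer: |I_R3| = 0.7761 A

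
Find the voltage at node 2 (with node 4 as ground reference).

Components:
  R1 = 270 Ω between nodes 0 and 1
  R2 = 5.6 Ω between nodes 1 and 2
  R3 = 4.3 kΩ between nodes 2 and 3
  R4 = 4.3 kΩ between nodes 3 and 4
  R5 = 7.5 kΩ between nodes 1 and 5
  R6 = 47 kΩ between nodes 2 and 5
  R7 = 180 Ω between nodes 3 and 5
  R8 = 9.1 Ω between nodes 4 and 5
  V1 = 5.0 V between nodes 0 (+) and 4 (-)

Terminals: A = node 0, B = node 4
Nodal analysis, taking node 4 as the 0 V reference.
Source V1 fixes V_0 = 5 V.
KCL at each unknown node (sum of currents leaving = 0; resistances in Ω):
  Node 1: (V_1 - 5)/270 + (V_1 - V_2)/5.6 + (V_1 - V_5)/7500 = 0
  Node 2: (V_2 - V_1)/5.6 + (V_2 - V_3)/4300 + (V_2 - V_5)/47000 = 0
  Node 3: (V_3 - V_2)/4300 + (V_3 - 0)/4300 + (V_3 - V_5)/180 = 0
  Node 5: (V_5 - V_1)/7500 + (V_5 - V_2)/47000 + (V_5 - V_3)/180 + (V_5 - 0)/9.1 = 0
Collecting terms (coefficients in siemens):
  0.1824·V_1 - 0.1786·V_2 - 0.0001333·V_5 = 0.01852
  0.1788·V_2 - 0.1786·V_1 - 0.0002326·V_3 - 0.00002128·V_5 = 0
  0.006021·V_3 - 0.0002326·V_2 - 0.005556·V_5 = 0
  0.1156·V_5 - 0.0001333·V_1 - 0.00002128·V_2 - 0.005556·V_3 = 0
Solving these 4 simultaneous equations (Gaussian elimination) gives:
  V_1 = 4.538 V, V_2 = 4.532 V, V_3 = 0.1891 V, V_5 = 0.01515 V
The requested potential is V_2 = 4.532 V.

Final answer: V_2 = 4.532 V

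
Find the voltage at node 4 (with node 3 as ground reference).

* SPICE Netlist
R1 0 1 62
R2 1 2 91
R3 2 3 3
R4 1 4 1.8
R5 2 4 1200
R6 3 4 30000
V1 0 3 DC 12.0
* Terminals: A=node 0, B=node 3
Nodal analysis, taking node 3 as the 0 V reference.
Source V1 fixes V_0 = 12 V.
KCL at each unknown node (sum of currents leaving = 0; resistances in Ω):
  Node 1: (V_1 - 12)/62 + (V_1 - V_2)/91 + (V_1 - V_4)/1.8 = 0
  Node 2: (V_2 - V_1)/91 + (V_2 - 0)/3 + (V_2 - V_4)/1200 = 0
  Node 4: (V_4 - V_1)/1.8 + (V_4 - V_2)/1200 + (V_4 - 0)/30000 = 0
Collecting terms (coefficients in siemens):
  0.5827·V_1 - 0.01099·V_2 - 0.5556·V_4 = 0.1935
  0.3452·V_2 - 0.01099·V_1 - 0.0008333·V_4 = 0
  0.5564·V_4 - 0.5556·V_1 - 0.0008333·V_2 = 0
Solving these 3 simultaneous equations (Gaussian elimination) gives:
  V_1 = 7.018 V, V_2 = 0.2404 V, V_4 = 7.008 V
The requested potential is V_4 = 7.008 V.

Final answer: V_4 = 7.008 V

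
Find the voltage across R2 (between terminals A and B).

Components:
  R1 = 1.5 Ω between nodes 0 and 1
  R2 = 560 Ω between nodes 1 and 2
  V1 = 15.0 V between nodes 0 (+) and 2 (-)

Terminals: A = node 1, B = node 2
R1 and R2 are in series across V1 (node 0 → node 1 → node 2), and the output A–B is taken across R2, so this is a voltage divider.
Series current: I = V1/(R1 + R2) = 15/(1.5 + 560) = 15/561.5 = 0.02671 A
V_R2 = I × R2 = V1 × R2/(R1 + R2) = 15 × 560/561.5 = 14.96 V

Final answer: 14.96 V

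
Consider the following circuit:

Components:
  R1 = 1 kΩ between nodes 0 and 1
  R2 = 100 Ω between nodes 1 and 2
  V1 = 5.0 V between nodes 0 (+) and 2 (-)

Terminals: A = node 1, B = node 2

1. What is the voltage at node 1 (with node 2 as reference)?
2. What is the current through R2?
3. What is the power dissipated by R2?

Nodal analysis, taking node 2 as the 0 V reference.
Source V1 fixes V_0 = 5 V.
KCL at each unknown node (sum of currents leaving = 0; resistances in Ω):
  Node 1: (V_1 - 5)/1000 + (V_1 - 0)/100 = 0
Collecting terms: 0.011 × V_1 = 0.005  =>  V_1 = 0.4545 V
Part 1:
  Read off the nodal solution: V_1 = 0.4545 V
Part 2:
  I_R2 = (V_1 - V_2)/R2 = (0.4545 - 0)/100 = 0.004545 A
  Magnitude: I_R2 = 0.004545 A
Part 3:
  I_R2 = (V_1 - V_2)/R2 = (0.4545 - 0)/100 = 0.004545 A
  P_R2 = I_R2² × R2 = (0.004545)² × 100 = 0.002066 W

Final answers:
1. V_1 = 0.4545 V
2. I_R2 = 0.004545 A
3. P_R2 = 0.002066 W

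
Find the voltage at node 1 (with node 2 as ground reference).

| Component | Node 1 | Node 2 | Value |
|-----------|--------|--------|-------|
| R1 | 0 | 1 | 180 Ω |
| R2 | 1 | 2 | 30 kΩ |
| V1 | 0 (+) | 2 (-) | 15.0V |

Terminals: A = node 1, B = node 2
Nodal analysis, taking node 2 as the 0 V reference.
Source V1 fixes V_0 = 15 V.
KCL at each unknown node (sum of currents leaving = 0; resistances in Ω):
  Node 1: (V_1 - 15)/180 + (V_1 - 0)/30000 = 0
Collecting terms: 0.005589 × V_1 = 0.08333  =>  V_1 = 14.91 V
The requested potential is V_1 = 14.91 V.

Final answer: V_1 = 14.91 V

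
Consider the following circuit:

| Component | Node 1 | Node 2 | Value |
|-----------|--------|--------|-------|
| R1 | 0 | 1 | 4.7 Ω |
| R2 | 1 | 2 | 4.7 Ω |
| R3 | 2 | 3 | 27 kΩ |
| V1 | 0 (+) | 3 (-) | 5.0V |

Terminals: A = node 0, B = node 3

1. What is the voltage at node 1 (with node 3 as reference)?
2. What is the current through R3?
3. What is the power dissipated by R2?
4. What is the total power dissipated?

Nodal analysis, taking node 3 as the 0 V reference.
Source V1 fixes V_0 = 5 V.
KCL at each unknown node (sum of currents leaving = 0; resistances in Ω):
  Node 1: (V_1 - 5)/4.7 + (V_1 - V_2)/4.7 = 0
  Node 2: (V_2 - V_1)/4.7 + (V_2 - 0)/27000 = 0
Collecting terms (coefficients in siemens):
  0.4255·V_1 - 0.2128·V_2 = 1.064
  0.2128·V_2 - 0.2128·V_1 = 0
Determinant D = (0.4255)(0.2128) - (-0.2128)(-0.2128) = 0.04529
V_1 = [(1.064)(0.2128) - (-0.2128)(0)]/D = 4.999 V
V_2 = [(0.4255)(0) - (1.064)(-0.2128)]/D = 4.998 V
Part 1:
  Read off the nodal solution: V_1 = 4.999 V
Part 2:
  I_R3 = (V_2 - V_3)/R3 = (4.998 - 0)/27000 = 0.0001851 A
  Magnitude: I_R3 = 0.0001851 A
Part 3:
  I_R2 = (V_1 - V_2)/R2 = (4.999 - 4.998)/4.7 = 0.0001851 A
  P_R2 = I_R2² × R2 = (0.0001851)² × 4.7 = 0.0000001611 W
Part 4:
  Power in each resistor, P = (ΔV)²/R:
    P_R1 = (5 - 4.999)²/4.7 = 0.0000001611 W
    P_R2 = (4.999 - 4.998)²/4.7 = 0.0000001611 W
    P_R3 = (4.998 - 0)²/27000 = 0.0009253 W
  P_total = P_R1 + P_R2 + P_R3 = 0.0009256 W

Final answers:
1. V_1 = 4.999 V
2. I_R3 = 0.0001851 A
3. P_R2 = 1.611e-07 W
4. P_total = 0.0009256 W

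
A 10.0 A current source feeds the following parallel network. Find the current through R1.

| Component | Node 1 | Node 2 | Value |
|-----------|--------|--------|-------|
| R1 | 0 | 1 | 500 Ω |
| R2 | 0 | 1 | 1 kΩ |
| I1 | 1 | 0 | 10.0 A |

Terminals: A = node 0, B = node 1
All resistors sit directly between nodes 0 and 1, so they are in parallel and share one voltage V; the full source current 10 A splits among them.
1/R_par = 1/500 + 1/1000 = 0.003 S  =>  R_par = 333.3 Ω
V = I × R_par = 10 × 333.3 = 3333 V
I_R1 = V/R1 = 3333/500 = 6.667 A

Final answer: 6.667 A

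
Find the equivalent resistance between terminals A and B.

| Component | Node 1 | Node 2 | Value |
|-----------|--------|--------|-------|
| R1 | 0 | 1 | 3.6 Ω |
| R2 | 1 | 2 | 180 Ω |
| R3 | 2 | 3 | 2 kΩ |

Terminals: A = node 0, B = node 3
Reduce the network between node 0 (A) and node 3 (B) by series/parallel combination:
  Rs1 = R1 + R2 (series, joined only at node 1) = 3.6 + 180 = 183.6 Ω
  Rs2 = R3 + Rs1 (series, joined only at node 2) = 2000 + 183.6 = 2184 Ω
R_eq = 2.184 kΩ

Final answer: 2.184 kΩ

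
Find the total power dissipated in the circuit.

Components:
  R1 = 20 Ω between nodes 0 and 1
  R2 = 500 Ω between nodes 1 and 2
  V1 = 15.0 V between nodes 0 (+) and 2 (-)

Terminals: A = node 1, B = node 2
Nodal analysis, taking node 2 as the 0 V reference.
Source V1 fixes V_0 = 15 V.
KCL at each unknown node (sum of currents leaving = 0; resistances in Ω):
  Node 1: (V_1 - 15)/20 + (V_1 - 0)/500 = 0
Collecting terms: 0.052 × V_1 = 0.75  =>  V_1 = 14.42 V
Power in each resistor, P = (ΔV)²/R:
  P_R1 = (15 - 14.42)²/20 = 0.01664 W
  P_R2 = (14.42 - 0)²/500 = 0.4161 W
P_total = P_R1 + P_R2 = 0.4327 W

Final answer: 0.4327 W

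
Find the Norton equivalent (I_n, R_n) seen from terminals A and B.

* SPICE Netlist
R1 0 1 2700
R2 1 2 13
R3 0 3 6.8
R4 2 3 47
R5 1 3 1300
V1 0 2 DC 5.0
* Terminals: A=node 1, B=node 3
Find the Thévenin equivalent first; then I_n = V_th/R_th and R_n = R_th.
Step 1 — V_th is the open-circuit voltage V_A - V_B (nothing connected across the terminals).
Nodal analysis, taking node 2 as the 0 V reference.
Source V1 fixes V_0 = 5 V.
KCL at each unknown node (sum of currents leaving = 0; resistances in Ω):
  Node 1: (V_1 - 5)/2700 + (V_1 - 0)/13 + (V_1 - V_3)/1300 = 0
  Node 3: (V_3 - 5)/6.8 + (V_3 - 0)/47 + (V_3 - V_1)/1300 = 0
Collecting terms (coefficients in siemens):
  0.07806·V_1 - 0.0007692·V_3 = 0.001852
  0.1691·V_3 - 0.0007692·V_1 = 0.7353
Determinant D = (0.07806)(0.1691) - (-0.0007692)(-0.0007692) = 0.0132
V_1 = [(0.001852)(0.1691) - (-0.0007692)(0.7353)]/D = 0.06657 V
V_3 = [(0.07806)(0.7353) - (0.001852)(-0.0007692)]/D = 4.348 V
V_th = V_1 - V_3 = 0.06657 - 4.348 = -4.282 V
Step 2 — R_th: zero the source — replace V1 by a short circuit (node 2 merges into node 0) — and find the resistance seen between A (node 1) and B (node 3).
Reduce the network between node 1 (A) and node 3 (B) by series/parallel combination:
  Rp1 = R1 ‖ R2 (parallel, both between nodes 0 and 1) = 1/(1/2700 + 1/13) = 12.94 Ω
  Rp2 = R3 ‖ R4 (parallel, both between nodes 0 and 3) = 1/(1/6.8 + 1/47) = 5.941 Ω
  Rs1 = Rp1 + Rp2 (series, joined only at node 0) = 12.94 + 5.941 = 18.88 Ω
  Rp3 = R5 ‖ Rs1 (parallel, both between nodes 1 and 3) = 1/(1/1300 + 1/18.88) = 18.61 Ω
R_th = 18.61 Ω
I_n = V_th/R_th = -4.282/18.61 = -0.2301 A, and R_n = R_th = 18.61 Ω

Final answer: I_n = -0.2301 A, R_n = 18.61 Ω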